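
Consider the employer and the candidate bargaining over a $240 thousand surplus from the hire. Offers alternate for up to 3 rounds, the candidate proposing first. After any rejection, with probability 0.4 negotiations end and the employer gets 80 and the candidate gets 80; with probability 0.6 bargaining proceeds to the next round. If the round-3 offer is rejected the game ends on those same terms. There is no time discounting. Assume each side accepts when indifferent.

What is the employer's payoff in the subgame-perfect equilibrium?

By backward induction:
Round 3 (the candidate proposes): the employer gets 80 if talks fail, so the candidate offers 80 and keeps 160.
Round 2 (the employer proposes): rejecting gives the candidate an expected 0.6 × 160 + 0.4 × 80 = 128; the employer offers that and keeps 112.
Round 1 (the candidate proposes): rejecting gives the employer an expected 0.6 × 112 + 0.4 × 80 = 99.2, so the candidate offers 99.2, keeping 140.8.

99.2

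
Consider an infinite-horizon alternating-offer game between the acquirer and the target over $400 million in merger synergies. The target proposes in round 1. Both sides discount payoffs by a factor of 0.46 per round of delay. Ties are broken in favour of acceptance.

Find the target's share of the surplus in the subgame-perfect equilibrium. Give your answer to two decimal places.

Let x be the target's share when the target proposes and y be the acquirer's share when the acquirer proposes.
The acquirer accepts iff offered ≥ 0.46·y, so x = 400 − 0.46y. Symmetrically y = 400 − 0.46x.
Substituting: x = 400 − 0.46(400 − 0.46x), giving x(1 − 0.46·0.46) = 400(1 − 0.46).
So x = 400 × 0.54 / 0.7884 ≈ 273.9726, and the acquirer receives 400 − x ≈ 126.0274.

273.97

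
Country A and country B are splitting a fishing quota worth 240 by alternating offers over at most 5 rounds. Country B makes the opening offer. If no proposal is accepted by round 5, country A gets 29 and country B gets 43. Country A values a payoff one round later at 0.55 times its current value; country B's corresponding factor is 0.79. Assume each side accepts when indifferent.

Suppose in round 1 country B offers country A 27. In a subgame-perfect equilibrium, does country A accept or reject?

Reject

Round 5 (country B proposes): country A gets 29 if talks fail, so country B offers 29 and keeps 211.
Round 4 (country A proposes): country B can get 211 next round, worth 0.79 × 211 = 166.69 now. Country A offers 166.69 and keeps 240 − 166.69 = 73.31.
Round 3 (country B proposes): country A can get 73.31 next round, worth 0.55 × 73.31 = 40.3205 now; country B offers that and keeps 199.6795.
Round 2 (country A proposes): country B can get 199.6795 next round, worth 0.79 × 199.6795 = 157.746805 now; country A offers that and keeps 82.253195.
So by rejecting in round 1, country A gets 82.253195 next round, worth 0.55 × 82.253195 = 45.23925725 now.
Offer 27 < 45.23925725, so country A rejects.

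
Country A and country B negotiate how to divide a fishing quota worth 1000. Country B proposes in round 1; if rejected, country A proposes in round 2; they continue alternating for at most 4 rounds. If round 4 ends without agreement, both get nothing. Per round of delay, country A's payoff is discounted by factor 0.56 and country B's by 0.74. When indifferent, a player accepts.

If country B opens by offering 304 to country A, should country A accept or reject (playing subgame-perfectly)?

Reject

Round 4 (country A proposes): rejection yields 0 for country B; country A offers 0 and keeps 1000.
Round 3 (country B proposes): country A can get 1000 next round, worth 0.56 × 1000 = 560 now, so country B offers 560, keeping 440.
Round 2 (country A proposes): country B can get 440 next round, worth 0.74 × 440 = 325.6 now. Country A offers 325.6 and keeps 1000 − 325.6 = 674.4.
So by rejecting in round 1, country A gets 674.4 next round, worth 0.56 × 674.4 = 377.664 now.
Offer 304 < 377.664, so country A rejects.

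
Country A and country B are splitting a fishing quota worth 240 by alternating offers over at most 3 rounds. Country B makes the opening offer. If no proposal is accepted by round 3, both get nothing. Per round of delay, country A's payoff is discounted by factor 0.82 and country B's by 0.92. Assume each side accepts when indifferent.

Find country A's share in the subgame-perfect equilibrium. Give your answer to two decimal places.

15.74

Round 3 (country B proposes): rejection yields 0 for country A; country B offers 0 and keeps 240.
Round 2 (country A proposes): country B can get 240 next round, worth 0.92 × 240 = 220.8 now; country A offers that and keeps 19.2.
Round 1 (country B proposes): country A can get 19.2 next round, worth 0.82 × 19.2 = 15.744 now. Country B offers 15.744 and keeps 240 − 15.744 = 224.256.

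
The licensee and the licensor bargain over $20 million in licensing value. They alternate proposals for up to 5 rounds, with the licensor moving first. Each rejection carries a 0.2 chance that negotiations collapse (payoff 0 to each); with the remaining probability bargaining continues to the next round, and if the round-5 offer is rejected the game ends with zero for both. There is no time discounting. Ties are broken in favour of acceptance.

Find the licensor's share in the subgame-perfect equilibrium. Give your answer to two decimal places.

By backward induction:
Round 5 (the licensor proposes): the licensee will accept anything ≥ 0, so the licensor offers 0 and keeps 20.
Round 4 (the licensee proposes): rejecting gives the licensor an expected 0.8 × 20 = 16; the licensee offers that and keeps 4.
Round 3 (the licensor proposes): rejecting gives the licensee an expected 0.8 × 4 = 3.2, so the licensor offers 3.2, keeping 16.8.
Round 2 (the licensee proposes): rejecting gives the licensor an expected 0.8 × 16.8 = 13.44; the licensee offers that and keeps 6.56.
Round 1 (the licensor proposes): rejecting gives the licensee an expected 0.8 × 6.56 = 5.248; the licensor offers that and keeps 14.752.

14.75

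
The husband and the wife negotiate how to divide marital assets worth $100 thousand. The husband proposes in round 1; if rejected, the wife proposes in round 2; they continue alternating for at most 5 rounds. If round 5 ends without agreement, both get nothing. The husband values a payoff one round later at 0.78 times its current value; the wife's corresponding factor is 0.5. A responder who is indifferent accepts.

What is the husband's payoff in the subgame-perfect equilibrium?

Round 5 (the husband proposes): rejection yields 0 for the wife; the husband offers 0 and keeps 100.
Round 4 (the wife proposes): the husband can get 100 next round, worth 0.78 × 100 = 78 now, so the wife offers 78, keeping 22.
Round 3 (the husband proposes): the wife can get 22 next round, worth 0.5 × 22 = 11 now. The husband offers 11 and keeps 100 − 11 = 89.
Round 2 (the wife proposes): the husband can get 89 next round, worth 0.78 × 89 = 69.42 now; the wife offers that and keeps 30.58.
Round 1 (the husband proposes): the wife can get 30.58 next round, worth 0.5 × 30.58 = 15.29 now; the husband offers that and keeps 84.71.

84.71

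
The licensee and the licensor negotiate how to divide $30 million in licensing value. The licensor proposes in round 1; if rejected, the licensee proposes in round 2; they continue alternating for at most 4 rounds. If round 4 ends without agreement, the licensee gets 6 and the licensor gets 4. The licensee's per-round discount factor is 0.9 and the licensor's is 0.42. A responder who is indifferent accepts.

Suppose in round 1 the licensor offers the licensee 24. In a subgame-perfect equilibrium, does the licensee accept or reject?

Reject

Round 4 (the licensee proposes): the licensor gets 4 if talks fail, so the licensee offers 4 and keeps 26.
Round 3 (the licensor proposes): the licensee can get 26 next round, worth 0.9 × 26 = 23.4 now; the licensor offers that and keeps 6.6.
Round 2 (the licensee proposes): the licensor can get 6.6 next round, worth 0.42 × 6.6 = 2.772 now; the licensee offers that and keeps 27.228.
So by rejecting in round 1, the licensee gets 27.228 next round, worth 0.9 × 27.228 = 24.5052 now.
Offer 24 < 24.5052, so the licensee rejects.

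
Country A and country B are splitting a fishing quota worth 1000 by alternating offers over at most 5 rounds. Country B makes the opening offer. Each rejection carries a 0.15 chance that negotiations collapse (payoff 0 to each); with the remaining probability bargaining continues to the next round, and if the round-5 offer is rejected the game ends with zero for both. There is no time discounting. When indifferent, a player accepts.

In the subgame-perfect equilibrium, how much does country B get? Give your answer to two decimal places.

Round 5 (country B proposes): country A will accept anything ≥ 0, so country B offers 0 and keeps 1000.
Round 4 (country A proposes): rejecting gives country B an expected 0.85 × 1000 = 850. Country A offers 850 and keeps 1000 − 850 = 150.
Round 3 (country B proposes): rejecting gives country A an expected 0.85 × 150 = 127.5; country B offers that and keeps 872.5.
Round 2 (country A proposes): rejecting gives country B an expected 0.85 × 872.5 = 741.625, so country A offers 741.625, keeping 258.375.
Round 1 (country B proposes): rejecting gives country A an expected 0.85 × 258.375 = 219.61875, so country B offers 219.61875, keeping 780.38125.

780.38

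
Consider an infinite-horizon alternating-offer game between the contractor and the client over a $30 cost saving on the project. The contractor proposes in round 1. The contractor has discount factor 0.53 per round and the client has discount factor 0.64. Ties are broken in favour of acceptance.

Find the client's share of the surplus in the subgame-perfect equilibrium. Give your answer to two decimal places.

13.66

When the contractor proposes, the client accepts any offer worth at least 0.64 times what the client would get by proposing next round; and vice versa.
This gives x = 30 − 0.64y and y = 30 − 0.53x, where x and y are each side's share when it proposes.
Hence (1 − 0.64·0.53)x = 30(1 − 0.64), i.e. 0.6608·x = 10.8.
x ≈ 16.3438; the client's share is 30 − x ≈ 13.6562.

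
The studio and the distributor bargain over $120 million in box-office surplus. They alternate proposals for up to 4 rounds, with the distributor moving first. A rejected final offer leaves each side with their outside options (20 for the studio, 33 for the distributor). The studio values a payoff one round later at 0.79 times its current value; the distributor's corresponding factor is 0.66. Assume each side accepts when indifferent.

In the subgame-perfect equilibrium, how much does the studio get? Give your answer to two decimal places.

Round 4 (the studio proposes): the distributor gets 33 if talks fail, so the studio offers 33 and keeps 87.
Round 3 (the distributor proposes): the studio can get 87 next round, worth 0.79 × 87 = 68.73 now, so the distributor offers 68.73, keeping 51.27.
Round 2 (the studio proposes): the distributor can get 51.27 next round, worth 0.66 × 51.27 = 33.8382 now, so the studio offers 33.8382, keeping 86.1618.
Round 1 (the distributor proposes): the studio can get 86.1618 next round, worth 0.79 × 86.1618 = 68.067822 now, so the distributor offers 68.067822, keeping 51.932178.

68.07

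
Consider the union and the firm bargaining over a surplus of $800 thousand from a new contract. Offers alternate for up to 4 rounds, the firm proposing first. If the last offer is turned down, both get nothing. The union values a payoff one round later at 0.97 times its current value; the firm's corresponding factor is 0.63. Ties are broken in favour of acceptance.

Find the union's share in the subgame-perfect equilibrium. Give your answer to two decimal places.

761.33

Round 4 (the union proposes): rejection yields 0 for the firm; the union offers 0 and keeps 800.
Round 3 (the firm proposes): the union can get 800 next round, worth 0.97 × 800 = 776 now; the firm offers that and keeps 24.
Round 2 (the union proposes): the firm can get 24 next round, worth 0.63 × 24 = 15.12 now, so the union offers 15.12, keeping 784.88.
Round 1 (the firm proposes): the union can get 784.88 next round, worth 0.97 × 784.88 = 761.3336 now. The firm offers 761.3336 and keeps 800 − 761.3336 = 38.6664.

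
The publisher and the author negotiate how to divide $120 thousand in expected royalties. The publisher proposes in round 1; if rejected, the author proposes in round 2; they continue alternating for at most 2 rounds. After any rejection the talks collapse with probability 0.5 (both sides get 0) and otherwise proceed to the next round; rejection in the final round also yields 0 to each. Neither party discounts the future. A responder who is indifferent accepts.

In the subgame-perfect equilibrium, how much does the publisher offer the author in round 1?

Round 2 (the author proposes): rejection yields 0 for the publisher; the author offers 0 and keeps 120.
Round 1 (the publisher proposes): rejecting gives the author an expected 0.5 × 120 = 60; the publisher offers that and keeps 60.

60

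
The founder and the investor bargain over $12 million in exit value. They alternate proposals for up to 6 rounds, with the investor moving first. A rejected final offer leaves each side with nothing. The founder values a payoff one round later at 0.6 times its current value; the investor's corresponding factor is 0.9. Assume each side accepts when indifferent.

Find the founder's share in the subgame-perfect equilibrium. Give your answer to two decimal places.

3.21

Round 6 (the founder proposes): rejection yields 0 for the investor; the founder offers 0 and keeps 12.
Round 5 (the investor proposes): the founder can get 12 next round, worth 0.6 × 12 = 7.2 now, so the investor offers 7.2, keeping 4.8.
Round 4 (the founder proposes): the investor can get 4.8 next round, worth 0.9 × 4.8 = 4.32 now. The founder offers 4.32 and keeps 12 − 4.32 = 7.68.
Round 3 (the investor proposes): the founder can get 7.68 next round, worth 0.6 × 7.68 = 4.608 now; the investor offers that and keeps 7.392.
Round 2 (the founder proposes): the investor can get 7.392 next round, worth 0.9 × 7.392 = 6.6528 now, so the founder offers 6.6528, keeping 5.3472.
Round 1 (the investor proposes): the founder can get 5.3472 next round, worth 0.6 × 5.3472 = 3.20832 now. The investor offers 3.20832 and keeps 12 − 3.20832 = 8.79168.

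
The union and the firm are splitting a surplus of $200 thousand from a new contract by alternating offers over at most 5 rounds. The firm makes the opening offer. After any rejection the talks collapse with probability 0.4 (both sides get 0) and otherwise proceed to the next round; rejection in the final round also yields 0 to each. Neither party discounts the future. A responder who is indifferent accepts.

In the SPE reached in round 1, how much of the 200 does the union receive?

By backward induction:
Round 5 (the firm proposes): the union will accept anything ≥ 0, so the firm offers 0 and keeps 200.
Round 4 (the union proposes): rejecting gives the firm an expected 0.6 × 200 = 120, so the union offers 120, keeping 80.
Round 3 (the firm proposes): rejecting gives the union an expected 0.6 × 80 = 48. The firm offers 48 and keeps 200 − 48 = 152.
Round 2 (the union proposes): rejecting gives the firm an expected 0.6 × 152 = 91.2; the union offers that and keeps 108.8.
Round 1 (the firm proposes): rejecting gives the union an expected 0.6 × 108.8 = 65.28; the firm offers that and keeps 134.72.

65.28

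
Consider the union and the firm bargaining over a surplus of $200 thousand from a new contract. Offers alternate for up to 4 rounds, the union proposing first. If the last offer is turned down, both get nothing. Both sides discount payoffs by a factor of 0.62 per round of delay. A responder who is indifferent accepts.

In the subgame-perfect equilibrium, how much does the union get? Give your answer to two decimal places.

105.21

By backward induction:
Round 4 (the firm proposes): rejection yields 0 for the union; the firm offers 0 and keeps 200.
Round 3 (the union proposes): the firm can get 200 next round, worth 0.62 × 200 = 124 now; the union offers that and keeps 76.
Round 2 (the firm proposes): the union can get 76 next round, worth 0.62 × 76 = 47.12 now. The firm offers 47.12 and keeps 200 − 47.12 = 152.88.
Round 1 (the union proposes): the firm can get 152.88 next round, worth 0.62 × 152.88 = 94.7856 now; the union offers that and keeps 105.2144.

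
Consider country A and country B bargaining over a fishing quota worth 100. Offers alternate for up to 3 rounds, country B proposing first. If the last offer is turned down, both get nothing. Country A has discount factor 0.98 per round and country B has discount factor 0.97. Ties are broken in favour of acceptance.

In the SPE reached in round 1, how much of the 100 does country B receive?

97.06

Round 3 (country B proposes): country A will accept anything ≥ 0, so country B offers 0 and keeps 100.
Round 2 (country A proposes): country B can get 100 next round, worth 0.97 × 100 = 97 now. Country A offers 97 and keeps 100 − 97 = 3.
Round 1 (country B proposes): country A can get 3 next round, worth 0.98 × 3 = 2.94 now. Country B offers 2.94 and keeps 100 − 2.94 = 97.06.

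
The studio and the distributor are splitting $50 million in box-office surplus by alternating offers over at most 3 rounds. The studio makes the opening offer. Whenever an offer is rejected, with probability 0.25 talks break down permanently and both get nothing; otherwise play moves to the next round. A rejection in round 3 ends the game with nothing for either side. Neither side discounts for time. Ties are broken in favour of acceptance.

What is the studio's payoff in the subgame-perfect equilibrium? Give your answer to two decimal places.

Round 3 (the studio proposes): the distributor will accept anything ≥ 0, so the studio offers 0 and keeps 50.
Round 2 (the distributor proposes): rejecting gives the studio an expected 0.75 × 50 = 37.5. The distributor offers 37.5 and keeps 50 − 37.5 = 12.5.
Round 1 (the studio proposes): rejecting gives the distributor an expected 0.75 × 12.5 = 9.375; the studio offers that and keeps 40.625.

40.63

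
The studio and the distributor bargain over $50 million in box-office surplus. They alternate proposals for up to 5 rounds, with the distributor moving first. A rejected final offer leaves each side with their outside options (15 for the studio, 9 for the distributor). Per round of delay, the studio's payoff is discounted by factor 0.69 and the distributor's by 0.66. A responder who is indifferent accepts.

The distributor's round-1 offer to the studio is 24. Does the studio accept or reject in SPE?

Round 5 (the distributor proposes): the studio gets 15 if talks fail, so the distributor offers 15 and keeps 35.
Round 4 (the studio proposes): the distributor can get 35 next round, worth 0.66 × 35 = 23.1 now; the studio offers that and keeps 26.9.
Round 3 (the distributor proposes): the studio can get 26.9 next round, worth 0.69 × 26.9 = 18.561 now, so the distributor offers 18.561, keeping 31.439.
Round 2 (the studio proposes): the distributor can get 31.439 next round, worth 0.66 × 31.439 = 20.74974 now, so the studio offers 20.74974, keeping 29.25026.
So by rejecting in round 1, the studio gets 29.25026 next round, worth 0.69 × 29.25026 = 20.1826794 now.
Offer 24 ≥ 20.1826794, so the studio accepts.

Accept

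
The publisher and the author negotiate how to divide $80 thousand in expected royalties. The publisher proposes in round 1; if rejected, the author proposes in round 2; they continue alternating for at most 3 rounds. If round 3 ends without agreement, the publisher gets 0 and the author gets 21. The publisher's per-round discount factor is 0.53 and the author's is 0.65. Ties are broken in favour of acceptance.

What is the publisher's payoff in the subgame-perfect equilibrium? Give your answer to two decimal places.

Round 3 (the publisher proposes): the author gets 21 if talks fail, so the publisher offers 21 and keeps 59.
Round 2 (the author proposes): the publisher can get 59 next round, worth 0.53 × 59 = 31.27 now, so the author offers 31.27, keeping 48.73.
Round 1 (the publisher proposes): the author can get 48.73 next round, worth 0.65 × 48.73 = 31.6745 now, so the publisher offers 31.6745, keeping 48.3255.

48.33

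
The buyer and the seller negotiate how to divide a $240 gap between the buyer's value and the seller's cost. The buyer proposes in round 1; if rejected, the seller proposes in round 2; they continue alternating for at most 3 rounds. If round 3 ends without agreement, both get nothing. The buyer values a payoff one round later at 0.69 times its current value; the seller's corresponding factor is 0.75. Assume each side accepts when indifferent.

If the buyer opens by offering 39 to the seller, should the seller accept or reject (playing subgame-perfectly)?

Round 3 (the buyer proposes): the seller will accept anything ≥ 0, so the buyer offers 0 and keeps 240.
Round 2 (the seller proposes): the buyer can get 240 next round, worth 0.69 × 240 = 165.6 now; the seller offers that and keeps 74.4.
So by rejecting in round 1, the seller gets 74.4 next round, worth 0.75 × 74.4 = 55.8 now.
Offer 39 < 55.8, so the seller rejects.

Reject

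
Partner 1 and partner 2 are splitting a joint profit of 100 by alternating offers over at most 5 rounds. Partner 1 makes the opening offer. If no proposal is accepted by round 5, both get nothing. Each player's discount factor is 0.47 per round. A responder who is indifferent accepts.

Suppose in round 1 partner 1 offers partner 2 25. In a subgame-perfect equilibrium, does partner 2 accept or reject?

Reject

Work out partner 2's continuation value if the offer is rejected.
Round 5 (partner 1 proposes): rejection yields 0 for partner 2; partner 1 offers 0 and keeps 100.
Round 4 (partner 2 proposes): partner 1 can get 100 next round, worth 0.47 × 100 = 47 now; partner 2 offers that and keeps 53.
Round 3 (partner 1 proposes): partner 2 can get 53 next round, worth 0.47 × 53 = 24.91 now; partner 1 offers that and keeps 75.09.
Round 2 (partner 2 proposes): partner 1 can get 75.09 next round, worth 0.47 × 75.09 = 35.2923 now; partner 2 offers that and keeps 64.7077.
So by rejecting in round 1, partner 2 gets 64.7077 next round, worth 0.47 × 64.7077 = 30.412619 now.
Offer 25 < 30.412619, so partner 2 rejects.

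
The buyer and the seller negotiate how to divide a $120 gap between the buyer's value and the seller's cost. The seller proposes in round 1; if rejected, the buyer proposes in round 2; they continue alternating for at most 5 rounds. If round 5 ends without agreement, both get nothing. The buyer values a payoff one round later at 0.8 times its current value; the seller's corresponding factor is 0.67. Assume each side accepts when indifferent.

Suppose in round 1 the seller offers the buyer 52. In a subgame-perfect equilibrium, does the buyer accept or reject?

Work out the buyer's continuation value if the offer is rejected.
Round 5 (the seller proposes): rejection yields 0 for the buyer; the seller offers 0 and keeps 120.
Round 4 (the buyer proposes): the seller can get 120 next round, worth 0.67 × 120 = 80.4 now. The buyer offers 80.4 and keeps 120 − 80.4 = 39.6.
Round 3 (the seller proposes): the buyer can get 39.6 next round, worth 0.8 × 39.6 = 31.68 now; the seller offers that and keeps 88.32.
Round 2 (the buyer proposes): the seller can get 88.32 next round, worth 0.67 × 88.32 = 59.1744 now, so the buyer offers 59.1744, keeping 60.8256.
So by rejecting in round 1, the buyer gets 60.8256 next round, worth 0.8 × 60.8256 = 48.66048 now.
Offer 52 ≥ 48.66048, so the buyer accepts.

Accept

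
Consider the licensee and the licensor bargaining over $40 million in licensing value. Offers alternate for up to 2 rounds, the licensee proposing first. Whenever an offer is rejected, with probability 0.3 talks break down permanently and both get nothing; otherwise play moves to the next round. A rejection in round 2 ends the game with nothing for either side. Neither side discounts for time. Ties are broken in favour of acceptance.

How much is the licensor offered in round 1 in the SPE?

28

By backward induction:
Round 2 (the licensor proposes): the licensee will accept anything ≥ 0, so the licensor offers 0 and keeps 40.
Round 1 (the licensee proposes): rejecting gives the licensor an expected 0.7 × 40 = 28. The licensee offers 28 and keeps 40 − 28 = 12.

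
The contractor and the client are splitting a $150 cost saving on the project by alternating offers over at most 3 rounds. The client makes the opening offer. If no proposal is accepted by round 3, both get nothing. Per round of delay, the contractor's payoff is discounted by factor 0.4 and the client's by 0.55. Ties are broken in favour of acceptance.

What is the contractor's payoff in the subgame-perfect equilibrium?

27

Round 3 (the client proposes): the contractor will accept anything ≥ 0, so the client offers 0 and keeps 150.
Round 2 (the contractor proposes): the client can get 150 next round, worth 0.55 × 150 = 82.5 now, so the contractor offers 82.5, keeping 67.5.
Round 1 (the client proposes): the contractor can get 67.5 next round, worth 0.4 × 67.5 = 27 now, so the client offers 27, keeping 123.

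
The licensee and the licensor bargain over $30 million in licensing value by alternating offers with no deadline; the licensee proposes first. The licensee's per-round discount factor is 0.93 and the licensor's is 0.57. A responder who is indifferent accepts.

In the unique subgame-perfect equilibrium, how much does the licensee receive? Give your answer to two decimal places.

27.45

In a stationary SPE each proposer offers the other exactly their discounted continuation value.
If the licensee keeps x when proposing and the licensor keeps y when proposing, then x = 30 − 0.57y and y = 30 − 0.93x.
Solving: x = 30(1 − 0.57) / (1 − 0.93·0.57) = 12.9 / 0.4699 ≈ 27.4526.
The licensor gets 30 − 27.4526 ≈ 2.5474.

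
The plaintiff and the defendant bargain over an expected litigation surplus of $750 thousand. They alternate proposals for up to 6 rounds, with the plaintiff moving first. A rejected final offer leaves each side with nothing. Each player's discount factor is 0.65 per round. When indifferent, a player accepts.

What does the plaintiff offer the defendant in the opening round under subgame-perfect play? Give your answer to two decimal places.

Round 6 (the defendant proposes): the plaintiff will accept anything ≥ 0, so the defendant offers 0 and keeps 750.
Round 5 (the plaintiff proposes): the defendant can get 750 next round, worth 0.65 × 750 = 487.5 now. The plaintiff offers 487.5 and keeps 750 − 487.5 = 262.5.
Round 4 (the defendant proposes): the plaintiff can get 262.5 next round, worth 0.65 × 262.5 = 170.625 now; the defendant offers that and keeps 579.375.
Round 3 (the plaintiff proposes): the defendant can get 579.375 next round, worth 0.65 × 579.375 = 376.59375 now; the plaintiff offers that and keeps 373.40625.
Round 2 (the defendant proposes): the plaintiff can get 373.40625 next round, worth 0.65 × 373.40625 = 242.7140625 now; the defendant offers that and keeps 507.2859375.
Round 1 (the plaintiff proposes): the defendant can get 507.2859375 next round, worth 0.65 × 507.2859375 = 329.735859375 now. The plaintiff offers 329.735859375 and keeps 750 − 329.735859375 = 420.264140625.

329.74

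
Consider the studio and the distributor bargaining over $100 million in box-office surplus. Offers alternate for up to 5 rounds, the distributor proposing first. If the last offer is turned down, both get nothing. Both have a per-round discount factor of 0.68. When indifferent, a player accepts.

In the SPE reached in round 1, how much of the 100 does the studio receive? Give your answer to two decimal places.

31.82

Round 5 (the distributor proposes): the studio will accept anything ≥ 0, so the distributor offers 0 and keeps 100.
Round 4 (the studio proposes): the distributor can get 100 next round, worth 0.68 × 100 = 68 now; the studio offers that and keeps 32.
Round 3 (the distributor proposes): the studio can get 32 next round, worth 0.68 × 32 = 21.76 now; the distributor offers that and keeps 78.24.
Round 2 (the studio proposes): the distributor can get 78.24 next round, worth 0.68 × 78.24 = 53.2032 now, so the studio offers 53.2032, keeping 46.7968.
Round 1 (the distributor proposes): the studio can get 46.7968 next round, worth 0.68 × 46.7968 = 31.821824 now, so the distributor offers 31.821824, keeping 68.178176.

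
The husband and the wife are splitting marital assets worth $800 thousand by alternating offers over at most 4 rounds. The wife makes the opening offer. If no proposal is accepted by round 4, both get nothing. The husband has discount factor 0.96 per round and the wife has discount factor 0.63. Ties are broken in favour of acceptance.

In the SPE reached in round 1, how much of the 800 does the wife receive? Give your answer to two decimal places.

51.35

Round 4 (the husband proposes): rejection yields 0 for the wife; the husband offers 0 and keeps 800.
Round 3 (the wife proposes): the husband can get 800 next round, worth 0.96 × 800 = 768 now. The wife offers 768 and keeps 800 − 768 = 32.
Round 2 (the husband proposes): the wife can get 32 next round, worth 0.63 × 32 = 20.16 now; the husband offers that and keeps 779.84.
Round 1 (the wife proposes): the husband can get 779.84 next round, worth 0.96 × 779.84 = 748.6464 now, so the wife offers 748.6464, keeping 51.3536.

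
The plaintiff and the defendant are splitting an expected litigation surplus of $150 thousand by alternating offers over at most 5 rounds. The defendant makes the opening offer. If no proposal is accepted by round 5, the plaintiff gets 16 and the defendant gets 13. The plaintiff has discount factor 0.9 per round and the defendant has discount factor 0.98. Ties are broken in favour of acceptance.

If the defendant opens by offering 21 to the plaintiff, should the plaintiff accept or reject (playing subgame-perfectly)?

Accept

Work out the plaintiff's continuation value if the offer is rejected.
Round 5 (the defendant proposes): the plaintiff gets 16 if talks fail, so the defendant offers 16 and keeps 134.
Round 4 (the plaintiff proposes): the defendant can get 134 next round, worth 0.98 × 134 = 131.32 now. The plaintiff offers 131.32 and keeps 150 − 131.32 = 18.68.
Round 3 (the defendant proposes): the plaintiff can get 18.68 next round, worth 0.9 × 18.68 = 16.812 now, so the defendant offers 16.812, keeping 133.188.
Round 2 (the plaintiff proposes): the defendant can get 133.188 next round, worth 0.98 × 133.188 = 130.52424 now, so the plaintiff offers 130.52424, keeping 19.47576.
So by rejecting in round 1, the plaintiff gets 19.47576 next round, worth 0.9 × 19.47576 = 17.528184 now.
Offer 21 ≥ 17.528184, so the plaintiff accepts.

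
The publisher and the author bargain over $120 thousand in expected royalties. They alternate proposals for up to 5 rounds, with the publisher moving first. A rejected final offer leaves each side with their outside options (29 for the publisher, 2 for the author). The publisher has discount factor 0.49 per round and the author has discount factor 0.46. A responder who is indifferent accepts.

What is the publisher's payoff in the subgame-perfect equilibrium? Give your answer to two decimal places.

Round 5 (the publisher proposes): the author gets 2 if talks fail, so the publisher offers 2 and keeps 118.
Round 4 (the author proposes): the publisher can get 118 next round, worth 0.49 × 118 = 57.82 now. The author offers 57.82 and keeps 120 − 57.82 = 62.18.
Round 3 (the publisher proposes): the author can get 62.18 next round, worth 0.46 × 62.18 = 28.6028 now; the publisher offers that and keeps 91.3972.
Round 2 (the author proposes): the publisher can get 91.3972 next round, worth 0.49 × 91.3972 = 44.784628 now, so the author offers 44.784628, keeping 75.215372.
Round 1 (the publisher proposes): the author can get 75.215372 next round, worth 0.46 × 75.215372 = 34.59907112 now, so the publisher offers 34.59907112, keeping 85.40092888.

85.40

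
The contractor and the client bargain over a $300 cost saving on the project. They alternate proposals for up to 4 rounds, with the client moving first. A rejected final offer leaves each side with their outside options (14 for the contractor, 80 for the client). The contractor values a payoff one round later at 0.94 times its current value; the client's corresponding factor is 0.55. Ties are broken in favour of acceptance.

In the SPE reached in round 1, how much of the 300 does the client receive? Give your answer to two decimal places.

Round 4 (the contractor proposes): the client gets 80 if talks fail, so the contractor offers 80 and keeps 220.
Round 3 (the client proposes): the contractor can get 220 next round, worth 0.94 × 220 = 206.8 now, so the client offers 206.8, keeping 93.2.
Round 2 (the contractor proposes): the client can get 93.2 next round, worth 0.55 × 93.2 = 51.26 now, so the contractor offers 51.26, keeping 248.74.
Round 1 (the client proposes): the contractor can get 248.74 next round, worth 0.94 × 248.74 = 233.8156 now. The client offers 233.8156 and keeps 300 − 233.8156 = 66.1844.

66.18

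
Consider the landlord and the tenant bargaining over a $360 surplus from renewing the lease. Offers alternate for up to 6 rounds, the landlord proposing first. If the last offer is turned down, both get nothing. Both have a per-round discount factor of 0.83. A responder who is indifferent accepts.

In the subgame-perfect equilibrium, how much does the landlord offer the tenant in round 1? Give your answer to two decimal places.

227.59

Round 6 (the tenant proposes): the landlord will accept anything ≥ 0, so the tenant offers 0 and keeps 360.
Round 5 (the landlord proposes): the tenant can get 360 next round, worth 0.83 × 360 = 298.8 now, so the landlord offers 298.8, keeping 61.2.
Round 4 (the tenant proposes): the landlord can get 61.2 next round, worth 0.83 × 61.2 = 50.796 now; the tenant offers that and keeps 309.204.
Round 3 (the landlord proposes): the tenant can get 309.204 next round, worth 0.83 × 309.204 = 256.63932 now, so the landlord offers 256.63932, keeping 103.36068.
Round 2 (the tenant proposes): the landlord can get 103.36068 next round, worth 0.83 × 103.36068 = 85.7893644 now. The tenant offers 85.7893644 and keeps 360 − 85.7893644 = 274.2106356.
Round 1 (the landlord proposes): the tenant can get 274.2106356 next round, worth 0.83 × 274.2106356 = 227.594827548 now, so the landlord offers 227.594827548, keeping 132.405172452.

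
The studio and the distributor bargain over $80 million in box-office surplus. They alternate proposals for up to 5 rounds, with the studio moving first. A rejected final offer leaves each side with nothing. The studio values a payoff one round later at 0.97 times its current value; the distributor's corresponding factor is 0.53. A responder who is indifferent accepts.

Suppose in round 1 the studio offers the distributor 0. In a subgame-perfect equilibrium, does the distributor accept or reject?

Work out the distributor's continuation value if the offer is rejected.
Round 5 (the studio proposes): rejection yields 0 for the distributor; the studio offers 0 and keeps 80.
Round 4 (the distributor proposes): the studio can get 80 next round, worth 0.97 × 80 = 77.6 now. The distributor offers 77.6 and keeps 80 − 77.6 = 2.4.
Round 3 (the studio proposes): the distributor can get 2.4 next round, worth 0.53 × 2.4 = 1.272 now; the studio offers that and keeps 78.728.
Round 2 (the distributor proposes): the studio can get 78.728 next round, worth 0.97 × 78.728 = 76.36616 now, so the distributor offers 76.36616, keeping 3.63384.
So by rejecting in round 1, the distributor gets 3.63384 next round, worth 0.53 × 3.63384 = 1.9259352 now.
Offer 0 < 1.9259352, so the distributor rejects.

Reject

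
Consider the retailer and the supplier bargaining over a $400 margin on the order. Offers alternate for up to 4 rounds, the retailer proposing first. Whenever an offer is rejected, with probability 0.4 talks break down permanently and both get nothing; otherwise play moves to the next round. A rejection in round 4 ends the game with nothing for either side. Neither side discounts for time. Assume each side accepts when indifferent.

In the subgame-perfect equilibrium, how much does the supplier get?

182.4

By backward induction:
Round 4 (the supplier proposes): rejection yields 0 for the retailer; the supplier offers 0 and keeps 400.
Round 3 (the retailer proposes): rejecting gives the supplier an expected 0.6 × 400 = 240, so the retailer offers 240, keeping 160.
Round 2 (the supplier proposes): rejecting gives the retailer an expected 0.6 × 160 = 96; the supplier offers that and keeps 304.
Round 1 (the retailer proposes): rejecting gives the supplier an expected 0.6 × 304 = 182.4. The retailer offers 182.4 and keeps 400 − 182.4 = 217.6.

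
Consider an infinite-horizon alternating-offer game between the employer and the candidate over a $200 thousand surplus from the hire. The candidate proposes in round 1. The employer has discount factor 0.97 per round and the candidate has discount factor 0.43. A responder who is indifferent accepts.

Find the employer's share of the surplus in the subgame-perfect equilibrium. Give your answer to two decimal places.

In a stationary SPE each proposer offers the other exactly their discounted continuation value.
If the candidate keeps x when proposing and the employer keeps y when proposing, then x = 200 − 0.97y and y = 200 − 0.43x.
Solving: x = 200(1 − 0.97) / (1 − 0.43·0.97) = 6 / 0.5829 ≈ 10.2934.
The employer gets 200 − 10.2934 ≈ 189.7066.

189.71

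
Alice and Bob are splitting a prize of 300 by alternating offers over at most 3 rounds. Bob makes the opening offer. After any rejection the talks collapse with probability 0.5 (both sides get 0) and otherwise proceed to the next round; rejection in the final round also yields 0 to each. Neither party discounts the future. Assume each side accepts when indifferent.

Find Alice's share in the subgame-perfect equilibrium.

By backward induction:
Round 3 (Bob proposes): rejection yields 0 for Alice; Bob offers 0 and keeps 300.
Round 2 (Alice proposes): rejecting gives Bob an expected 0.5 × 300 = 150; Alice offers that and keeps 150.
Round 1 (Bob proposes): rejecting gives Alice an expected 0.5 × 150 = 75. Bob offers 75 and keeps 300 − 75 = 225.

75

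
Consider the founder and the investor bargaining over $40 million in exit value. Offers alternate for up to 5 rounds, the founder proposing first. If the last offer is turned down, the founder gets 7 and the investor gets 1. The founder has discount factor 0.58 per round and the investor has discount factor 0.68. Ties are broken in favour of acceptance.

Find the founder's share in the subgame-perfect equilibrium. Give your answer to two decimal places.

23.91

Round 5 (the founder proposes): the investor gets 1 if talks fail, so the founder offers 1 and keeps 39.
Round 4 (the investor proposes): the founder can get 39 next round, worth 0.58 × 39 = 22.62 now. The investor offers 22.62 and keeps 40 − 22.62 = 17.38.
Round 3 (the founder proposes): the investor can get 17.38 next round, worth 0.68 × 17.38 = 11.8184 now, so the founder offers 11.8184, keeping 28.1816.
Round 2 (the investor proposes): the founder can get 28.1816 next round, worth 0.58 × 28.1816 = 16.345328 now. The investor offers 16.345328 and keeps 40 − 16.345328 = 23.654672.
Round 1 (the founder proposes): the investor can get 23.654672 next round, worth 0.68 × 23.654672 = 16.08517696 now. The founder offers 16.08517696 and keeps 40 − 16.08517696 = 23.91482304.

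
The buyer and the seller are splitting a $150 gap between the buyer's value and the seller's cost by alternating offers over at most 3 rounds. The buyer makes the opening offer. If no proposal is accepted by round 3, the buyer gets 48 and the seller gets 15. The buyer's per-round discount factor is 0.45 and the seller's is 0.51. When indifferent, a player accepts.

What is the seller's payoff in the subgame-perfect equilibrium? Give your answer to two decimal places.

Round 3 (the buyer proposes): the seller gets 15 if talks fail, so the buyer offers 15 and keeps 135.
Round 2 (the seller proposes): the buyer can get 135 next round, worth 0.45 × 135 = 60.75 now. The seller offers 60.75 and keeps 150 − 60.75 = 89.25.
Round 1 (the buyer proposes): the seller can get 89.25 next round, worth 0.51 × 89.25 = 45.5175 now; the buyer offers that and keeps 104.4825.

45.52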